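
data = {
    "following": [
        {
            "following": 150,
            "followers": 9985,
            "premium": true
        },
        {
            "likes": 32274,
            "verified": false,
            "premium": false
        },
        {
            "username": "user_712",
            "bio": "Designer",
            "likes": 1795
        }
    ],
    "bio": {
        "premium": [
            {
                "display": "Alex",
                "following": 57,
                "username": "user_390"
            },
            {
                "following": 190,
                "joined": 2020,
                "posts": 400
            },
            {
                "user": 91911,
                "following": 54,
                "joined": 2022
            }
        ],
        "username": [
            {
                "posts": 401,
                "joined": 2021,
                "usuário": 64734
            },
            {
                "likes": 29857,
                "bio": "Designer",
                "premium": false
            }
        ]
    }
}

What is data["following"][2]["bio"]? "Designer"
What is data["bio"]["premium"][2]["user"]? 91911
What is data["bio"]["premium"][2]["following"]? 54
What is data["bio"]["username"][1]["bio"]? "Designer"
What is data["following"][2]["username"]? "user_712"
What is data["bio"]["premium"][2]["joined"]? 2022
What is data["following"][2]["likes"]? 1795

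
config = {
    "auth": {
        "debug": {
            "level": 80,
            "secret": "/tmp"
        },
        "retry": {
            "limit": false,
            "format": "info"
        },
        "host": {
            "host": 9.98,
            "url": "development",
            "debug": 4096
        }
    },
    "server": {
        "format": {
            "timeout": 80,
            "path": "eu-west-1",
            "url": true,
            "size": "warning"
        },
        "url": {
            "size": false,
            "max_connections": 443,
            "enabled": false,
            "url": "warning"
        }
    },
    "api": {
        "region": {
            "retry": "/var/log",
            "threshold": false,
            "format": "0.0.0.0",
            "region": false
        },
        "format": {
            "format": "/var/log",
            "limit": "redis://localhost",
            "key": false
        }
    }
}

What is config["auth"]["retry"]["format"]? "info"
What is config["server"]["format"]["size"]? "warning"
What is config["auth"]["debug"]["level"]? 80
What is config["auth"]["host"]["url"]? "development"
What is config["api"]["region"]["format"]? "0.0.0.0"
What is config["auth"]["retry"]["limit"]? False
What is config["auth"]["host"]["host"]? 9.98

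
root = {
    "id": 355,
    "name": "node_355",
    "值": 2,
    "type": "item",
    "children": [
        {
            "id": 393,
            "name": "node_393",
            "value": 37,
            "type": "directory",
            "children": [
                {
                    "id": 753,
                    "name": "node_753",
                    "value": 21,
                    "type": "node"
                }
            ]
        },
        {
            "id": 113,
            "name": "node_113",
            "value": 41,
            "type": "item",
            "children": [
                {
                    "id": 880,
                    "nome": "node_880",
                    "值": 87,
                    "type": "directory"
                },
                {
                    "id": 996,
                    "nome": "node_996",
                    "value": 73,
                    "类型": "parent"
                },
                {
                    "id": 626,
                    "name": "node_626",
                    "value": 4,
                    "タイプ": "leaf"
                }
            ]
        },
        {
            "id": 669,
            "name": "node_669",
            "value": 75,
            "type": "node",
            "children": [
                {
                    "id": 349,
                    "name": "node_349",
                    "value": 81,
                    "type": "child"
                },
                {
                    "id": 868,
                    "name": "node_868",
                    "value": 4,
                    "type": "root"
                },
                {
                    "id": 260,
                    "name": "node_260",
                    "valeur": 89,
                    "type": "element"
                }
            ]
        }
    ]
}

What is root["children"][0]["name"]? "node_393"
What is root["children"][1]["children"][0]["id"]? 880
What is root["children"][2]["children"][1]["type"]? "root"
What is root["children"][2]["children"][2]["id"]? 260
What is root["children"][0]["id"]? 393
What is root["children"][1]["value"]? 41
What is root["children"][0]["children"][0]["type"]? "node"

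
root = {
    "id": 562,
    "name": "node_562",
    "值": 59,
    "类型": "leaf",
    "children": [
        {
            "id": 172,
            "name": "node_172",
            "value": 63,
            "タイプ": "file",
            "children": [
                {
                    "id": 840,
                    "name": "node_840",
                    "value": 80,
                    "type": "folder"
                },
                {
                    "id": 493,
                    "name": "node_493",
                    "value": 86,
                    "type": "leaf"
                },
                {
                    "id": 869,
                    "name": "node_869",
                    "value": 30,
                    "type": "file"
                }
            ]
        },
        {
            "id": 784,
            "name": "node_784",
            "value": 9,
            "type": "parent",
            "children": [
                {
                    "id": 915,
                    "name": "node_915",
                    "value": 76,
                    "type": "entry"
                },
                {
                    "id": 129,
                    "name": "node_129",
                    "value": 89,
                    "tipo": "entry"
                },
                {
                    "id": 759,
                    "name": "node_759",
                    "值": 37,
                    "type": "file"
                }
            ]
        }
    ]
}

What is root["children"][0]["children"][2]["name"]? "node_869"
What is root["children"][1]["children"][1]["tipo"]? "entry"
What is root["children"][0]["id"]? 172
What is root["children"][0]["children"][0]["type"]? "folder"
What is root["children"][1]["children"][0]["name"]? "node_915"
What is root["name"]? "node_562"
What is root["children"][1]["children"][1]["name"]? "node_129"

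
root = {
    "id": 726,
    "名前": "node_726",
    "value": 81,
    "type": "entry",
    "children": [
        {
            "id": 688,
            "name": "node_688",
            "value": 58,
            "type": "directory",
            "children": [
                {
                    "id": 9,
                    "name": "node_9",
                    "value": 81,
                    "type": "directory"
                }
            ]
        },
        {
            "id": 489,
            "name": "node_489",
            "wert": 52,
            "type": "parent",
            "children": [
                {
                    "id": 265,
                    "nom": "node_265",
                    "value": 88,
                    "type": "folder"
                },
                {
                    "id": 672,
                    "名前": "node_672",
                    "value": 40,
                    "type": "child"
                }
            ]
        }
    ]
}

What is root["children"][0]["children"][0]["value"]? 81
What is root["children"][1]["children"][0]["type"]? "folder"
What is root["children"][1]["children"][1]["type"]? "child"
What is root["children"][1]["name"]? "node_489"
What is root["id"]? 726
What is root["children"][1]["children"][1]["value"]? 40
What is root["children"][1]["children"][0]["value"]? 88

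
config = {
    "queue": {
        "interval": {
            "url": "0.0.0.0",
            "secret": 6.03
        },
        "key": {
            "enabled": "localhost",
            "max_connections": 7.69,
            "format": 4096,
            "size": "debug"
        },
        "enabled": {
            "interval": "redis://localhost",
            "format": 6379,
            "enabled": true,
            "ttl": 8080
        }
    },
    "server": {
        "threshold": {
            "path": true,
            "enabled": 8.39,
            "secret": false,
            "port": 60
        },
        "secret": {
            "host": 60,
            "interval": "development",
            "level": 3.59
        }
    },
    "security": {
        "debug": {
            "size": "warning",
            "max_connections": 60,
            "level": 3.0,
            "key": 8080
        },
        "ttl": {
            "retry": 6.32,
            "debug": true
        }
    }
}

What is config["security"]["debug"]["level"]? 3.0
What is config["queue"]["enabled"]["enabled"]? True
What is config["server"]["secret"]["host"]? 60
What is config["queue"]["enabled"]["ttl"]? 8080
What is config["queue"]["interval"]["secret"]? 6.03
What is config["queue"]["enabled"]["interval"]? "redis://localhost"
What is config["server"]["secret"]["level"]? 3.59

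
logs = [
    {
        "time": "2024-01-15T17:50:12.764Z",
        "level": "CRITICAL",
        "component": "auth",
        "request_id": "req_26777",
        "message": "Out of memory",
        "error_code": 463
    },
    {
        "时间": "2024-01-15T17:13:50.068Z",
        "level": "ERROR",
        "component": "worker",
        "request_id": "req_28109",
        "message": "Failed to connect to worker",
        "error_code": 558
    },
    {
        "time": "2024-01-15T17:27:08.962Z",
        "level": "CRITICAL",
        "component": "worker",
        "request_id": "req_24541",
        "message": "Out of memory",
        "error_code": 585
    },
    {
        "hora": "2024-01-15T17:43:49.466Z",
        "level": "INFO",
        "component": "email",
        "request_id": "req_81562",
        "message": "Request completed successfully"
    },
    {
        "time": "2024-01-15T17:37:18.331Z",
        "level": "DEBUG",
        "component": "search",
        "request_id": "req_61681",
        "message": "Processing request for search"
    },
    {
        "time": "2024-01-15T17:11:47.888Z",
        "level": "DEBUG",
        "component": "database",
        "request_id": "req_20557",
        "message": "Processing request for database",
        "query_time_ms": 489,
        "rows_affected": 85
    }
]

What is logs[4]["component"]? "search"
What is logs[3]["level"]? "INFO"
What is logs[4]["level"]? "DEBUG"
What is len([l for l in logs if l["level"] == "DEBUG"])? 2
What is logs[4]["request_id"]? "req_61681"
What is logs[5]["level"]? "DEBUG"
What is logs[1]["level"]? "ERROR"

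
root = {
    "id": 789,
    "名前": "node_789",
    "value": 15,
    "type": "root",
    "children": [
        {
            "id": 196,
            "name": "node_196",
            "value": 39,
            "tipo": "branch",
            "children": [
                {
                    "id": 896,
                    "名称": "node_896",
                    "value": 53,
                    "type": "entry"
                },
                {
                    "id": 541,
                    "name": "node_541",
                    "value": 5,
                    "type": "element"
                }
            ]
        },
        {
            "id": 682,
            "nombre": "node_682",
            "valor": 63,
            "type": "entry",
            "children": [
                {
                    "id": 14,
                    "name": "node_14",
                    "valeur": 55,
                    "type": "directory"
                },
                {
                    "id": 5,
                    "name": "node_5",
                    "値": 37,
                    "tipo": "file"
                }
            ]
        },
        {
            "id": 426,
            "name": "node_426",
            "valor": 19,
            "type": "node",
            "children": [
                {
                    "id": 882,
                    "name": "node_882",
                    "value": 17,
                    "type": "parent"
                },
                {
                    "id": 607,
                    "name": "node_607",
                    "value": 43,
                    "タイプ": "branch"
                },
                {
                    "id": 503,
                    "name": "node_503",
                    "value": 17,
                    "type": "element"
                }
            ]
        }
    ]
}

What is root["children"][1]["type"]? "entry"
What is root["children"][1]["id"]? 682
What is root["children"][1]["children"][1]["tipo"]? "file"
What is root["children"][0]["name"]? "node_196"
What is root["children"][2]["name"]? "node_426"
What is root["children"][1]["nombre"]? "node_682"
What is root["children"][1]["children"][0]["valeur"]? 55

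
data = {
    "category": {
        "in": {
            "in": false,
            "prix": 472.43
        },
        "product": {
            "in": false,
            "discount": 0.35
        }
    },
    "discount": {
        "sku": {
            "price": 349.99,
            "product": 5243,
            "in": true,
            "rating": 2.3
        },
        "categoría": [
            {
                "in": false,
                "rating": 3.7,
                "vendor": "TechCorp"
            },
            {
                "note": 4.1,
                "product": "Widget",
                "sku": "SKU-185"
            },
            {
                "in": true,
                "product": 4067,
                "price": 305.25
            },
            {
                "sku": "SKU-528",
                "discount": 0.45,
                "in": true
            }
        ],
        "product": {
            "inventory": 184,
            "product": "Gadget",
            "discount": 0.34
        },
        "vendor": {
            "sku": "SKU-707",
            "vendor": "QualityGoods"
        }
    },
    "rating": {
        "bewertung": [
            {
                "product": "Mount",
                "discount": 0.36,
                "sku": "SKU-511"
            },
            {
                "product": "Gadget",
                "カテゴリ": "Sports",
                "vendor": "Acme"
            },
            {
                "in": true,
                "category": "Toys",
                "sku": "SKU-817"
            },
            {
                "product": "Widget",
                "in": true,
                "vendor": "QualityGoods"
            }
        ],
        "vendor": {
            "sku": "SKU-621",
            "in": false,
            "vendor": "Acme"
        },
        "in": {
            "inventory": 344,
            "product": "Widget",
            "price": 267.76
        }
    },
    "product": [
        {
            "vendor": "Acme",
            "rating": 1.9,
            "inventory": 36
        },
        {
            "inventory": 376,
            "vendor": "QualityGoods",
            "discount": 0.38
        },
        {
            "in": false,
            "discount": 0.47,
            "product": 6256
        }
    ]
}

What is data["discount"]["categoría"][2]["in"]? True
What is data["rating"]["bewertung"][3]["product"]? "Widget"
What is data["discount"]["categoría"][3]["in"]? True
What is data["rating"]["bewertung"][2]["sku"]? "SKU-817"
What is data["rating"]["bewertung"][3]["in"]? True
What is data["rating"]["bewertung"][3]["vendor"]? "QualityGoods"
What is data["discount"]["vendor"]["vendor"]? "QualityGoods"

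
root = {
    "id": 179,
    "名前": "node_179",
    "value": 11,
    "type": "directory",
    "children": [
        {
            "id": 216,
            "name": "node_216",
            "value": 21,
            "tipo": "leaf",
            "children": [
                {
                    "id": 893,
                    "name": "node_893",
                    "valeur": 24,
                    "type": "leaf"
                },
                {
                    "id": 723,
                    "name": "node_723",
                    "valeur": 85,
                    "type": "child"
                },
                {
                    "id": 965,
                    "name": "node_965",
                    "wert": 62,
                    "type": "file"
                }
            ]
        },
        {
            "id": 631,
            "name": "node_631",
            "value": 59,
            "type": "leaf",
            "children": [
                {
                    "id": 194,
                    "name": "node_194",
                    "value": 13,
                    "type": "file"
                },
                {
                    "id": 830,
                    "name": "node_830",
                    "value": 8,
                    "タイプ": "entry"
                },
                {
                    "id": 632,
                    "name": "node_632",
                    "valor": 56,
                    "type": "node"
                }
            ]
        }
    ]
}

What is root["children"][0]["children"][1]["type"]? "child"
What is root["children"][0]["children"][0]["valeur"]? 24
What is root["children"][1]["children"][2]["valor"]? 56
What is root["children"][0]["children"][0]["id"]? 893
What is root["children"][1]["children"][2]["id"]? 632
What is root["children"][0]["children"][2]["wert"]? 62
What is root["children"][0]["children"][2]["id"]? 965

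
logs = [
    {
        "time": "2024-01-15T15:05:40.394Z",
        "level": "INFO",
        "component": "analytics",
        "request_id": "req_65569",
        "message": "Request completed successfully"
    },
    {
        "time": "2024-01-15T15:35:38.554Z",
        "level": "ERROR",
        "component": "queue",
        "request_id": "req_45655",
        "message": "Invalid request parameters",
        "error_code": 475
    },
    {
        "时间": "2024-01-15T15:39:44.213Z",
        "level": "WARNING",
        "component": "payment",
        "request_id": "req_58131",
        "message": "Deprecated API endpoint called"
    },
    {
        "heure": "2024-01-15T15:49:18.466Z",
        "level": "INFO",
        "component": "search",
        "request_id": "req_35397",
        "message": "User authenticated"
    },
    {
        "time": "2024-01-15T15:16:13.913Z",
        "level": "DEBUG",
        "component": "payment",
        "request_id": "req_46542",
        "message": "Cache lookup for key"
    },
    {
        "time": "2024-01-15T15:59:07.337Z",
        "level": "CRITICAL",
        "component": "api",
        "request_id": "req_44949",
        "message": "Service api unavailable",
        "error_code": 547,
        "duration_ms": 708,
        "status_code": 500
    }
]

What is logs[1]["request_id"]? "req_45655"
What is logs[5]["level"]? "CRITICAL"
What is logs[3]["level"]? "INFO"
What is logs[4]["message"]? "Cache lookup for key"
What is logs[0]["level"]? "INFO"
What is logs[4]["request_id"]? "req_46542"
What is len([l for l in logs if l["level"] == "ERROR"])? 1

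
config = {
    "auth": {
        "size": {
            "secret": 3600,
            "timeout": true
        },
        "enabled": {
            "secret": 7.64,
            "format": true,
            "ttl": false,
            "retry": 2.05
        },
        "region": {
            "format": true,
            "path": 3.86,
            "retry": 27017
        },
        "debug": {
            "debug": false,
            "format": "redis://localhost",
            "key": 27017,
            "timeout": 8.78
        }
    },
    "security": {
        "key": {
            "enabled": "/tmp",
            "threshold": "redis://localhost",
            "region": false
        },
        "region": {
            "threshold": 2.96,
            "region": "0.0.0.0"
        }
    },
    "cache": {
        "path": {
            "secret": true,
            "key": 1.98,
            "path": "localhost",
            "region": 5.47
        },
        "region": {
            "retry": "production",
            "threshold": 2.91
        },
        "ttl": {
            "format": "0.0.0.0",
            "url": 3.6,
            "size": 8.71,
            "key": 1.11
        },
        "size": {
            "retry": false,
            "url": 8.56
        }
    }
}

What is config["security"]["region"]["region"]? "0.0.0.0"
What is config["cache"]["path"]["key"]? 1.98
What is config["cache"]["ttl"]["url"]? 3.6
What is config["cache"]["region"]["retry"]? "production"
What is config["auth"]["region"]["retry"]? 27017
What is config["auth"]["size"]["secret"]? 3600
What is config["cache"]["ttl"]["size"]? 8.71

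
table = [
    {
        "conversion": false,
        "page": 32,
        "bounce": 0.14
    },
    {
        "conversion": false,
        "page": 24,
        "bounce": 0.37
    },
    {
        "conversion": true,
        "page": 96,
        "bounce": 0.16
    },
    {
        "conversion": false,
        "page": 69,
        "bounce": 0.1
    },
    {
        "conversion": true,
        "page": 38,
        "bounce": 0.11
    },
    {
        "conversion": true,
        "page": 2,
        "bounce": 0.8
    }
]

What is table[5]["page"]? 2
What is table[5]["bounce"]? 0.8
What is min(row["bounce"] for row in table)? 0.1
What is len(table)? 6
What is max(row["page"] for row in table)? 96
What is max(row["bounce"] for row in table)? 0.8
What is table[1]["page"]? 24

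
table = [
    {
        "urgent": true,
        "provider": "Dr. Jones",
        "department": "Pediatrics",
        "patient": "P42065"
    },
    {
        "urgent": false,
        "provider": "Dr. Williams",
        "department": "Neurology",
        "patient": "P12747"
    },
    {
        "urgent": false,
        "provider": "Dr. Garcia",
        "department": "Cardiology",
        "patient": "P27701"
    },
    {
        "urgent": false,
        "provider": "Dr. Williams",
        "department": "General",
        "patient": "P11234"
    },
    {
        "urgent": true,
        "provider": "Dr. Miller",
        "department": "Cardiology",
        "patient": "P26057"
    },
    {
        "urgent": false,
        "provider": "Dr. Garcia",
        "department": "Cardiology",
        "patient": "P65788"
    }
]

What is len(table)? 6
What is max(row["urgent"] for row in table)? True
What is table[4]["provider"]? "Dr. Miller"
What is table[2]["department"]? "Cardiology"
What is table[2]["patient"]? "P27701"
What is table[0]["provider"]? "Dr. Jones"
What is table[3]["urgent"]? False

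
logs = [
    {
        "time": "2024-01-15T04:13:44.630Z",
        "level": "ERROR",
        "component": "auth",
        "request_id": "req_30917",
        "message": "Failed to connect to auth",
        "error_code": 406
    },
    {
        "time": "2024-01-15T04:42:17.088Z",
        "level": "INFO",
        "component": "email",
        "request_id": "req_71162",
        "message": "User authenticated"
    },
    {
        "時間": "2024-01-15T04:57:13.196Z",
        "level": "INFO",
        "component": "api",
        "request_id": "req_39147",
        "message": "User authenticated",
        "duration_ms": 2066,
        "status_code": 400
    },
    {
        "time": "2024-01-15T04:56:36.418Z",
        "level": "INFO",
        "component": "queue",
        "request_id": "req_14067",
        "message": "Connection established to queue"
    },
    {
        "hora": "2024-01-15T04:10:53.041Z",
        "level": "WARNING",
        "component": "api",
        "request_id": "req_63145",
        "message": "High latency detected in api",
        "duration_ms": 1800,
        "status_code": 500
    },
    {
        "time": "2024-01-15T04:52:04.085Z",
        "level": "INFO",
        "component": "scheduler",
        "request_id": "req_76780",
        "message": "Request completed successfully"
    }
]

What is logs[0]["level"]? "ERROR"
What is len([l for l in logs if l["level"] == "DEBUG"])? 0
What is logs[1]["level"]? "INFO"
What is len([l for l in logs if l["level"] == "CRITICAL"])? 0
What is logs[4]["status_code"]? 500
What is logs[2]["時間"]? "2024-01-15T04:57:13.196Z"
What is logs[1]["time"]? "2024-01-15T04:42:17.088Z"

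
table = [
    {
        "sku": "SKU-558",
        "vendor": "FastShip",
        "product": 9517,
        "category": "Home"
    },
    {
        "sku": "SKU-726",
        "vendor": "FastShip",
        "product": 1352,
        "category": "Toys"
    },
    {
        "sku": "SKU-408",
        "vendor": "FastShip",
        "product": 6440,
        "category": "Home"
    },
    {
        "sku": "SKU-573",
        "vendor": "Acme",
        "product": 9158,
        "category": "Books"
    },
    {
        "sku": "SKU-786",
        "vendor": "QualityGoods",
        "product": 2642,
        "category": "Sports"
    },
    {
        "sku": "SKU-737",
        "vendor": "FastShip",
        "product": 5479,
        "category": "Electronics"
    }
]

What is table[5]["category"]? "Electronics"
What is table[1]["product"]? 1352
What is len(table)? 6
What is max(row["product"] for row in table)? 9517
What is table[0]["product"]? 9517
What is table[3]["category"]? "Books"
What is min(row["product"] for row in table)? 1352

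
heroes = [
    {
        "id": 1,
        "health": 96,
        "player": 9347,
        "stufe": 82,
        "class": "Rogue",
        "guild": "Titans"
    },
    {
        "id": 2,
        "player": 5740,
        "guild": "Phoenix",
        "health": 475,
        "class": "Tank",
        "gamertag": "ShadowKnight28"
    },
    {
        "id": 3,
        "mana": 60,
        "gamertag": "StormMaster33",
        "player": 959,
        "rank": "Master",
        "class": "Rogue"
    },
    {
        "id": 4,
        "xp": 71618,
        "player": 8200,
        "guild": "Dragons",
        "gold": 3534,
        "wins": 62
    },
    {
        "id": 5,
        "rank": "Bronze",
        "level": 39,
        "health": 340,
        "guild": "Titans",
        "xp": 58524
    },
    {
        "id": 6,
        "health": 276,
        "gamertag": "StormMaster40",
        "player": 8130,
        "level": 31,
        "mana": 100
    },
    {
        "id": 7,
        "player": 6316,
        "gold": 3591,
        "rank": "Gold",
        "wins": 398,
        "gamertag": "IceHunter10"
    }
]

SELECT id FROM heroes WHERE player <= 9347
[1, 2, 3, 4, 6, 7]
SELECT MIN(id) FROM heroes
1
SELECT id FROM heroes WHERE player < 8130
[2, 3, 7]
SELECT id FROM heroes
[1, 2, 3, 4, 5, 6, 7]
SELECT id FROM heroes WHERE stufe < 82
[]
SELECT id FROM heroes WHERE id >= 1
[1, 2, 3, 4, 5, 6, 7]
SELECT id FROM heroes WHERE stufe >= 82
[1]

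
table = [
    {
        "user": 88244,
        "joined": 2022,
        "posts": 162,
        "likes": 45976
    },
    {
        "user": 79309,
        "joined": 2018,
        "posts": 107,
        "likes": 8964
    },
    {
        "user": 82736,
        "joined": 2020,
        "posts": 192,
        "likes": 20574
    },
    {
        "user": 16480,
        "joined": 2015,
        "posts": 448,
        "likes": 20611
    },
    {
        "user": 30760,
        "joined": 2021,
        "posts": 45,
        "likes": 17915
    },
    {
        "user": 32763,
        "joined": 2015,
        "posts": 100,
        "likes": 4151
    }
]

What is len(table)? 6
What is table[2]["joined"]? 2020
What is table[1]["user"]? 79309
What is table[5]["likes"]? 4151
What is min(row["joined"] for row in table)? 2015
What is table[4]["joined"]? 2021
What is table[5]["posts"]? 100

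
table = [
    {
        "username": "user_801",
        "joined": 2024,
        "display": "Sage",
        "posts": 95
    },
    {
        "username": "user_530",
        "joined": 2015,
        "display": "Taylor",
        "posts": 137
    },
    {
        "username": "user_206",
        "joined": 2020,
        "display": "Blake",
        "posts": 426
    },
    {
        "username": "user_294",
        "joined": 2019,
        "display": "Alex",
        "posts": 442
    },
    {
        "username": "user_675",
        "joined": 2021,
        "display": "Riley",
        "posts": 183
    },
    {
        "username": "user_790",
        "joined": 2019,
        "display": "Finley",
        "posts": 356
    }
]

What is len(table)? 6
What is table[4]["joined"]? 2021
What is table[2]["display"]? "Blake"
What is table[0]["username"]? "user_801"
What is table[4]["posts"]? 183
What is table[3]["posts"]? 442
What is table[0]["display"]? "Sage"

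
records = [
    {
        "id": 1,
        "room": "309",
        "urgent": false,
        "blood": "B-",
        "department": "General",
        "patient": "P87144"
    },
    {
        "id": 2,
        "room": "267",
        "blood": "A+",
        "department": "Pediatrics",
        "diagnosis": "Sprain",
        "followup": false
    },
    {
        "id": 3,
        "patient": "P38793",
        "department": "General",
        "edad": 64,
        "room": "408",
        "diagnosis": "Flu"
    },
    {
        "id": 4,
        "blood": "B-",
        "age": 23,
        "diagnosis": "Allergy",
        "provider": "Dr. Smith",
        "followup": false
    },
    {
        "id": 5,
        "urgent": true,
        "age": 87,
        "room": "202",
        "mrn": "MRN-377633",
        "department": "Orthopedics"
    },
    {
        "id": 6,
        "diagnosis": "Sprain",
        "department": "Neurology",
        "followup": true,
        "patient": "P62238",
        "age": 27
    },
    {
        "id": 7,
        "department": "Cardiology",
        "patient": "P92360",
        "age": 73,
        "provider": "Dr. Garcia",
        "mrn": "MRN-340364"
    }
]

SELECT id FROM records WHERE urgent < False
[]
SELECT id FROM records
[1, 2, 3, 4, 5, 6, 7]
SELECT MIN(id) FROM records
1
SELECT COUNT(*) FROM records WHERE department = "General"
2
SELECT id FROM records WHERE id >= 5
[5, 6, 7]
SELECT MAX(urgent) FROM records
True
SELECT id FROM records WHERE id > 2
[3, 4, 5, 6, 7]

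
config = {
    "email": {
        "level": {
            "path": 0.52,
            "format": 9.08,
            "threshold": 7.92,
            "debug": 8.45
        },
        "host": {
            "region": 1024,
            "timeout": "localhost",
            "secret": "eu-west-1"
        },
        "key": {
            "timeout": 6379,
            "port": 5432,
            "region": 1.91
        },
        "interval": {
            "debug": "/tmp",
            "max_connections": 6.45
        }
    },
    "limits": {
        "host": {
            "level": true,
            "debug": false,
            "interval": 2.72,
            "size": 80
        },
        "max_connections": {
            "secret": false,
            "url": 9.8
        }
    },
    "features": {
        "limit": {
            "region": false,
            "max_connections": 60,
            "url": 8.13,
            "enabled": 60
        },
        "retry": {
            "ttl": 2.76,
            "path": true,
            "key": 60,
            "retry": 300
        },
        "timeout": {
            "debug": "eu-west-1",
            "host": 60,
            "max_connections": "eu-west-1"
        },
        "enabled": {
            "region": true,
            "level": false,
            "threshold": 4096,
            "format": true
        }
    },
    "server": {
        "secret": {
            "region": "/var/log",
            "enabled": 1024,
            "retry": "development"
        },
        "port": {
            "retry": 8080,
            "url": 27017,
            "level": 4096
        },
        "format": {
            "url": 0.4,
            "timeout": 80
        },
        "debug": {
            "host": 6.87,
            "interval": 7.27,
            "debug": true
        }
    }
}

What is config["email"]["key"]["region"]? 1.91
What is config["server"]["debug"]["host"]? 6.87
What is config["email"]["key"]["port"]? 5432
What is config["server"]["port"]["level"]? 4096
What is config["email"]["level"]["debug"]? 8.45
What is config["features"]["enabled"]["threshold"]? 4096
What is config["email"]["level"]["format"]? 9.08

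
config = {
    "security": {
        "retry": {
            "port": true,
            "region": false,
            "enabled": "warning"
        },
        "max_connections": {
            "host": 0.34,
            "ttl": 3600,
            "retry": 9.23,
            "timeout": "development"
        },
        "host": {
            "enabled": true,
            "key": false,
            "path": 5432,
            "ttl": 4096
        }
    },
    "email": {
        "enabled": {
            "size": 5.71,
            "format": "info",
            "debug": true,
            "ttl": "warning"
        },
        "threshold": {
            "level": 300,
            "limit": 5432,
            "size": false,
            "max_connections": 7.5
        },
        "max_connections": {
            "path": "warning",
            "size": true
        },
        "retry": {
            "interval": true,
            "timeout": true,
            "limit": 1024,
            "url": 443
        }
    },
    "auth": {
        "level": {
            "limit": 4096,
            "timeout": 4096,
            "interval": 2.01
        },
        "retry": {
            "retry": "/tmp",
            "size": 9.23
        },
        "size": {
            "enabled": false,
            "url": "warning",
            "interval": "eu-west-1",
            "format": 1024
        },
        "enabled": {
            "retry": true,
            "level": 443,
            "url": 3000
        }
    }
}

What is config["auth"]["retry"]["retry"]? "/tmp"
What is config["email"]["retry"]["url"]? 443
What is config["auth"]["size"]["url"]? "warning"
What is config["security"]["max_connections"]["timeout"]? "development"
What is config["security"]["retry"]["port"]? True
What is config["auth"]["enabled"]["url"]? 3000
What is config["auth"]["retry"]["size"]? 9.23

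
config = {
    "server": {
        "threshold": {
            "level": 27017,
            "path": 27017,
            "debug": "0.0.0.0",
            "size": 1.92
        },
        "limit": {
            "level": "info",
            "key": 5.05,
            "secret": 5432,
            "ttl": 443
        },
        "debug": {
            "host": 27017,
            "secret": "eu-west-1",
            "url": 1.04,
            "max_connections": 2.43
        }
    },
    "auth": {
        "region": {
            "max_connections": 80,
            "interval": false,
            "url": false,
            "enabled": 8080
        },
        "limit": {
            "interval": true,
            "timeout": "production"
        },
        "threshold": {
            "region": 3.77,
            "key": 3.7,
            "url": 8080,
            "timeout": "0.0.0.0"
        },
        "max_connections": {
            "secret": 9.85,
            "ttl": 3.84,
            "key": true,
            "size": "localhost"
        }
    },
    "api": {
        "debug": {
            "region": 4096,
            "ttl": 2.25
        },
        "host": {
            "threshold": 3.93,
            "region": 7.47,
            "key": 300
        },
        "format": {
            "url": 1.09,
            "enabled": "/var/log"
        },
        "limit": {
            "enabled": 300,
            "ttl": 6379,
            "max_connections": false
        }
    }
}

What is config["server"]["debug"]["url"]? 1.04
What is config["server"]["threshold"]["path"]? 27017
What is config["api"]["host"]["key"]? 300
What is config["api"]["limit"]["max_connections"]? False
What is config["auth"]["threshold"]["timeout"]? "0.0.0.0"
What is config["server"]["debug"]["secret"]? "eu-west-1"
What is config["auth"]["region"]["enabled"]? 8080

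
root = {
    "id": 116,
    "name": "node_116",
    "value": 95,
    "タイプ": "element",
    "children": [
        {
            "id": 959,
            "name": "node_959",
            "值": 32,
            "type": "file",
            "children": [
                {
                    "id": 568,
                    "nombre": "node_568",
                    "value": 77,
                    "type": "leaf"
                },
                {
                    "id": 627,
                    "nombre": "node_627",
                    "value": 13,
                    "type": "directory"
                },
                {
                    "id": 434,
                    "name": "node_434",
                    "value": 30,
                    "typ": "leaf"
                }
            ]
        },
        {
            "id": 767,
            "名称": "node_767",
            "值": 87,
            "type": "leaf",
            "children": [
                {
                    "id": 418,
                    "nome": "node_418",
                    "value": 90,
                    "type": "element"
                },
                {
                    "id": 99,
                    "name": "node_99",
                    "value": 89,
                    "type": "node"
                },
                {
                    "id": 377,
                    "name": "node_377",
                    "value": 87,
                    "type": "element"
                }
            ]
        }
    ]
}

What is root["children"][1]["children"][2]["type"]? "element"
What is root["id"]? 116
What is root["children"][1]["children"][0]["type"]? "element"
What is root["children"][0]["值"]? 32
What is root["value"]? 95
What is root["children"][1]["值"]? 87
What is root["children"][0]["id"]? 959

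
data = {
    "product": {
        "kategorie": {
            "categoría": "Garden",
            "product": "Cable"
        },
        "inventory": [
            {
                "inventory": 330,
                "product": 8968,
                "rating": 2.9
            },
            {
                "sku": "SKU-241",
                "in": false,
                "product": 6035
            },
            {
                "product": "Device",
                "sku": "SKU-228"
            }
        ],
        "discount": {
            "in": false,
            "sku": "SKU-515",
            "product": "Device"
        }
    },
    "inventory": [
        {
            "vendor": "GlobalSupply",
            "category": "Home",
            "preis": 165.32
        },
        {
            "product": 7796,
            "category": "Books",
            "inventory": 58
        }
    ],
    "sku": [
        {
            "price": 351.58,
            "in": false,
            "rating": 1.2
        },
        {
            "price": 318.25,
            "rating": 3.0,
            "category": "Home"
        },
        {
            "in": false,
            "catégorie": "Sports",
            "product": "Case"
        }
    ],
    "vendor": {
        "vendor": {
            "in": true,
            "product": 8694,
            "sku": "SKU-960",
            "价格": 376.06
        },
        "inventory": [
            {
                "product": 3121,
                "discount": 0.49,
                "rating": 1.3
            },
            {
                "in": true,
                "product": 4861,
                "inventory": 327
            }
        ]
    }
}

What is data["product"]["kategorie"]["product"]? "Cable"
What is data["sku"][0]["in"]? False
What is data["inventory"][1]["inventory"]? 58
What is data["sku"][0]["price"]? 351.58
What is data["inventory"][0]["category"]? "Home"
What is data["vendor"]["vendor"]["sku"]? "SKU-960"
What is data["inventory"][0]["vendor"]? "GlobalSupply"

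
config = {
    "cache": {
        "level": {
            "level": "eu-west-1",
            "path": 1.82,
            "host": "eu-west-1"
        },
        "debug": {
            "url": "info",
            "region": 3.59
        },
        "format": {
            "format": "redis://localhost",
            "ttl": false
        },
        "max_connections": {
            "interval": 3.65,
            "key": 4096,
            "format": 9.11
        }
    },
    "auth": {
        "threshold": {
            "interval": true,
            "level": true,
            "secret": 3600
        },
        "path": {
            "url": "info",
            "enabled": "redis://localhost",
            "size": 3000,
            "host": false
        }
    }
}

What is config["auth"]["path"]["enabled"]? "redis://localhost"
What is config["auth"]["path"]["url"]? "info"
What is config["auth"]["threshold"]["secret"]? 3600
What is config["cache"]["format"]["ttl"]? False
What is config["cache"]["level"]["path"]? 1.82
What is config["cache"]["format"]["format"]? "redis://localhost"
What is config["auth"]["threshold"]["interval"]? True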